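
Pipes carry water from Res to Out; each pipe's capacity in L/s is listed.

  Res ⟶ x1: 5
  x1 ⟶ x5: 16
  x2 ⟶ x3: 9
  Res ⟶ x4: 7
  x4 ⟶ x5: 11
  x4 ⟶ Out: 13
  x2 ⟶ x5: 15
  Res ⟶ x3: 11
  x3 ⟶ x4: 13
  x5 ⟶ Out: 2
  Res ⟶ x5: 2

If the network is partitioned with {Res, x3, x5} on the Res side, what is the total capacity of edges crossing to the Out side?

Edges leaving {Res, x3, x5}: Res→x1 (5), Res→x4 (7), x3→x4 (13), x5→Out (2).
Cut capacity = 5 + 7 + 13 + 2 = 27.

27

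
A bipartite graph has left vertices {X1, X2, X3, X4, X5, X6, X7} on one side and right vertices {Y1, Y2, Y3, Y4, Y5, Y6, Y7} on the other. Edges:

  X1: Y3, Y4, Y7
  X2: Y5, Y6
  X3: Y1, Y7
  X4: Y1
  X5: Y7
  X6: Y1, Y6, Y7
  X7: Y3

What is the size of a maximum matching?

Unit-capacity flow: source→left, listed edges, right→sink; max matching = max flow.
Augmenting path X1→Y3 (+1); matched 1.
Augmenting path X2→Y5 (+1); matched 2.
Augmenting path X3→Y1 (+1); matched 3.
Augmenting path X5→Y7 (+1); matched 4.
Augmenting path X6→Y6 (+1); matched 5.
Augmenting path X7→Y3→X1→Y4 (+1); matched 6.
No augmenting path remains; maximum matching = 6.
König certificate: {X1, X2, X6, X7, Y1, Y7} is a vertex cover of size 6 (every listed pair touches it), so no matching can be larger.

6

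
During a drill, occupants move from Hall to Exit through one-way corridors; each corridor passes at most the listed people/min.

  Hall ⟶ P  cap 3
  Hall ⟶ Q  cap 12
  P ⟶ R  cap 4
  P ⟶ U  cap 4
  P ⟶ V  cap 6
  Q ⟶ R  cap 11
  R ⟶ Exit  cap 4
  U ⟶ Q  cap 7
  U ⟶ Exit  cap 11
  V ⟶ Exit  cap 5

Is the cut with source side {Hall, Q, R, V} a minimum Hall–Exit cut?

No — its capacity is 12, but the minimum cut has capacity 7.

Given cut capacity: 3 + 4 + 5 = 12.
Augment Hall→P→R→Exit: bottleneck 3, flow now 3.
Augment Hall→Q→R→Exit: bottleneck 1, flow now 4.
Augment Hall→Q→R→P→U→Exit: bottleneck 3, flow now 7. (uses reverse residual edge)
No augmenting path remains; maximum flow = 7.
In the residual graph, reachable from Hall: {Hall, Q, R}.
Min-cut edges: Hall→P (3), R→Exit (4); capacity 3 + 4 = 7.
Cut capacity 12 exceeds the max flow 7, so it is not minimum.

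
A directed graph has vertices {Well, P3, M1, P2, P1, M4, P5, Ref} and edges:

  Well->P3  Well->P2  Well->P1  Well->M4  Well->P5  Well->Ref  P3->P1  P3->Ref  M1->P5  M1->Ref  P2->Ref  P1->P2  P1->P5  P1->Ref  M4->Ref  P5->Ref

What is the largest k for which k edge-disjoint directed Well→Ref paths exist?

Assign every edge capacity 1; by Menger, the answer equals the max flow.
Path Well→Ref (+1); total 1.
Path Well→P3→Ref (+1); total 2.
Path Well→P2→Ref (+1); total 3.
Path Well→P1→Ref (+1); total 4.
Path Well→M4→Ref (+1); total 5.
Path Well→P5→Ref (+1); total 6.
No residual Well→Ref path; max flow = 6.
Certifying cut of size 6: {Well→M4, Well→P1, Well→P2, Well→P3, Well→P5, Well→Ref}.

6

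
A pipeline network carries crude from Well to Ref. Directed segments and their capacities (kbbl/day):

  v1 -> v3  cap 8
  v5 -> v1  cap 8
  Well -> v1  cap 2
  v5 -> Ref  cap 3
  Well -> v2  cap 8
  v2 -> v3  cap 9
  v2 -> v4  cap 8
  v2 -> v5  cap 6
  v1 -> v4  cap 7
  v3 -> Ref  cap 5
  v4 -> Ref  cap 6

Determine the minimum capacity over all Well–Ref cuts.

Augment Well→v1→v3→Ref: bottleneck 2, flow now 2.
Augment Well→v2→v3→Ref: bottleneck 3, flow now 5.
Augment Well→v2→v4→Ref: bottleneck 5, flow now 10.
No augmenting path remains; maximum flow = 10.
By max-flow min-cut, the minimum cut capacity equals the max flow.
In the residual graph, reachable from Well: {Well}.
Min-cut edges: Well→v1 (2), Well→v2 (8); capacity 2 + 8 = 10.

10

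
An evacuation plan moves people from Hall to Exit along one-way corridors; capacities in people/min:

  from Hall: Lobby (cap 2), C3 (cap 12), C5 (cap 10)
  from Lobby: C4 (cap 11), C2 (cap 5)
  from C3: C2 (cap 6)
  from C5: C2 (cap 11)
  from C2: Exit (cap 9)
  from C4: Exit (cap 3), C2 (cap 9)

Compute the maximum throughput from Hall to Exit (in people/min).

Augment Hall→Lobby→C2→Exit: bottleneck 2, flow now 2.
Augment Hall→C3→C2→Exit: bottleneck 6, flow now 8.
Augment Hall→C5→C2→Exit: bottleneck 1, flow now 9.
Augment Hall→C5→C2→Lobby→C4→Exit: bottleneck 2, flow now 11. (uses reverse residual edge)
No augmenting path remains; maximum flow = 11.
In the residual graph, reachable from Hall: {Hall, C3, C5, C2}.
Min-cut edges: Hall→Lobby (2), C2→Exit (9); capacity 2 + 9 = 11.
This cut is saturated, so no flow can exceed 11.

11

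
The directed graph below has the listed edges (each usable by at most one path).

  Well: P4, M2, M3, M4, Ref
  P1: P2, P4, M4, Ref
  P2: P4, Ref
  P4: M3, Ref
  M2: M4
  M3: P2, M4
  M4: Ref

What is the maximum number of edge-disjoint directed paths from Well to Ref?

4

Assign every edge capacity 1; by Menger, the answer equals the max flow.
Path Well→Ref (+1); total 1.
Path Well→P4→Ref (+1); total 2.
Path Well→M4→Ref (+1); total 3.
Path Well→M3→P2→Ref (+1); total 4.
No residual Well→Ref path; max flow = 4.
Certifying cut of size 4: {M4→Ref, Well→M3, Well→P4, Well→Ref}.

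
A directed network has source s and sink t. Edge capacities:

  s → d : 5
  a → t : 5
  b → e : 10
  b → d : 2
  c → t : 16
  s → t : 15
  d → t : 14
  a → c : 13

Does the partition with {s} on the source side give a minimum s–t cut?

Given cut capacity: 5 + 15 = 20.
Augment s→t: bottleneck 15, flow now 15.
Augment s→d→t: bottleneck 5, flow now 20.
No augmenting path remains; maximum flow = 20.
Cut capacity 20 equals the max flow, so it is a minimum cut.

Yes — it is a minimum cut (capacity 20).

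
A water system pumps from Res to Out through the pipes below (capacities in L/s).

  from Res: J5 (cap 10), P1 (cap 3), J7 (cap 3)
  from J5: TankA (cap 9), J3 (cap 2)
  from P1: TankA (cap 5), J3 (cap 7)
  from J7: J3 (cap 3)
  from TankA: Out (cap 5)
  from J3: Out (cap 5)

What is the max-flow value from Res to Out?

10

Augment Res→J5→TankA→Out: bottleneck 5, flow now 5.
Augment Res→J5→J3→Out: bottleneck 2, flow now 7.
Augment Res→P1→J3→Out: bottleneck 3, flow now 10.
No augmenting path remains; maximum flow = 10.
In the residual graph, reachable from Res: {Res, J5, P1, J7, TankA, J3}.
Min-cut edges: TankA→Out (5), J3→Out (5); capacity 5 + 5 = 10.
This cut is saturated, so no flow can exceed 10.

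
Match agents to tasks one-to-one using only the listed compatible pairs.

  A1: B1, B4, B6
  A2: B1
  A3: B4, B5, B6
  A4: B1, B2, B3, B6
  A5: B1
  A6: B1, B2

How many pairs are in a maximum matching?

Unit-capacity flow: source→left, listed edges, right→sink; max matching = max flow.
Augmenting path A1→B1 (+1); matched 1.
Augmenting path A3→B4 (+1); matched 2.
Augmenting path A4→B2 (+1); matched 3.
Augmenting path A2→B1→A1→B6 (+1); matched 4.
Augmenting path A6→B2→A4→B3 (+1); matched 5.
No augmenting path remains; maximum matching = 5.
König certificate: {A1, A3, A4, A6, B1} is a vertex cover of size 5 (every listed pair touches it), so no matching can be larger.

5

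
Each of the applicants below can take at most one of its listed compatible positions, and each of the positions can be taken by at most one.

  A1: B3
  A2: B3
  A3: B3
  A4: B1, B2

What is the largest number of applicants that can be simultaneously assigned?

2

Unit-capacity flow: source→left, listed edges, right→sink; max matching = max flow.
Augmenting path A1→B3 (+1); matched 1.
Augmenting path A4→B1 (+1); matched 2.
No augmenting path remains; maximum matching = 2.
König certificate: {A4, B3} is a vertex cover of size 2 (every listed pair touches it), so no matching can be larger.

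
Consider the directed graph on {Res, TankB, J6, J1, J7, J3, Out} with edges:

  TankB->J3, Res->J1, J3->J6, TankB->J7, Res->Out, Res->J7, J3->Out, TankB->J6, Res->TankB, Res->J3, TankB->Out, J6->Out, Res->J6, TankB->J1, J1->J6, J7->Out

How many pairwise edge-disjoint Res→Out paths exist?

Assign every edge capacity 1; by Menger, the answer equals the max flow.
Path Res→Out (+1); total 1.
Path Res→TankB→Out (+1); total 2.
Path Res→J6→Out (+1); total 3.
Path Res→J7→Out (+1); total 4.
Path Res→J3→Out (+1); total 5.
No residual Res→Out path; max flow = 5.
Certifying cut of size 5: {J6→Out, Res→J3, Res→J7, Res→Out, Res→TankB}.

5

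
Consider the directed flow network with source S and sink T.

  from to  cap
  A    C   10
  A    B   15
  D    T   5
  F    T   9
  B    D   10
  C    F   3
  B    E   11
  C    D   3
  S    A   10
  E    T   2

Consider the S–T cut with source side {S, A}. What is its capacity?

25

Edges leaving {S, A}: A→B (15), A→C (10).
Cut capacity = 15 + 10 = 25.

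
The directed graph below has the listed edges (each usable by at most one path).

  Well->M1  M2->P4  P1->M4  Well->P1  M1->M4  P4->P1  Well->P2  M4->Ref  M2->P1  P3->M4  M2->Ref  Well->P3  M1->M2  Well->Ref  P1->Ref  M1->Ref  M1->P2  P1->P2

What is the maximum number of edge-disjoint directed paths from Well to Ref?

Assign every edge capacity 1; by Menger, the answer equals the max flow.
Path Well→Ref (+1); total 1.
Path Well→M1→Ref (+1); total 2.
Path Well→P1→Ref (+1); total 3.
Path Well→P3→M4→Ref (+1); total 4.
No residual Well→Ref path; max flow = 4.
Certifying cut of size 4: {Well→M1, Well→P1, Well→P3, Well→Ref}.

4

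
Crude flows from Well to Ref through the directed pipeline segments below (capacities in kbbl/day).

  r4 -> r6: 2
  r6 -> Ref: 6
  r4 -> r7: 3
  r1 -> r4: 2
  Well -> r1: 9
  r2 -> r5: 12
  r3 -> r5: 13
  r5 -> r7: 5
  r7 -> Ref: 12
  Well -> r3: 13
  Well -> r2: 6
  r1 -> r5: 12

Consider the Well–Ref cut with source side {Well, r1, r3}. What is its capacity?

33

Edges leaving {Well, r1, r3}: Well→r2 (6), r1→r4 (2), r1→r5 (12), r3→r5 (13).
Cut capacity = 6 + 2 + 12 + 13 = 33.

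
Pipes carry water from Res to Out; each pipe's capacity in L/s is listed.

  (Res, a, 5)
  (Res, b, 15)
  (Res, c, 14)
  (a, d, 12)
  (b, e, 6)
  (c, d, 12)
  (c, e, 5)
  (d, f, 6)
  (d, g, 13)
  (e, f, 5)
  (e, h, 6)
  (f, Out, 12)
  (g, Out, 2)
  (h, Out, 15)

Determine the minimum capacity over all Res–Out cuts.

19

Augment Res→a→d→f→Out: bottleneck 5, flow now 5.
Augment Res→b→e→f→Out: bottleneck 5, flow now 10.
Augment Res→b→e→h→Out: bottleneck 1, flow now 11.
Augment Res→c→d→f→Out: bottleneck 1, flow now 12.
Augment Res→c→d→g→Out: bottleneck 2, flow now 14.
Augment Res→c→e→h→Out: bottleneck 5, flow now 19.
No augmenting path remains; maximum flow = 19.
By max-flow min-cut, the minimum cut capacity equals the max flow.
In the residual graph, reachable from Res: {Res, a, b, c, d, g}.
Min-cut edges: b→e (6), c→e (5), d→f (6), g→Out (2); capacity 6 + 5 + 6 + 2 = 19.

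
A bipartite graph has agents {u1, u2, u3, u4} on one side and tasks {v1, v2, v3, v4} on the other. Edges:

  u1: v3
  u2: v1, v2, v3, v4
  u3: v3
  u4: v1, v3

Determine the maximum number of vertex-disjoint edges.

3

Unit-capacity flow: source→left, listed edges, right→sink; max matching = max flow.
Augmenting path u1→v3 (+1); matched 1.
Augmenting path u2→v1 (+1); matched 2.
Augmenting path u4→v1→u2→v2 (+1); matched 3.
No augmenting path remains; maximum matching = 3.
König certificate: {u2, u4, v3} is a vertex cover of size 3 (every listed pair touches it), so no matching can be larger.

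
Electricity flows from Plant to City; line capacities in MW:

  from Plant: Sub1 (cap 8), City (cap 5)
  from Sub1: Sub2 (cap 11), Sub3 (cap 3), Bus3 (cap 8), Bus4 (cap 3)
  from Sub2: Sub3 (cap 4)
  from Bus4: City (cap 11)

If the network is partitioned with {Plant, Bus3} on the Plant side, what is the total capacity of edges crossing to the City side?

Edges leaving {Plant, Bus3}: Plant→Sub1 (8), Plant→City (5).
Cut capacity = 8 + 5 = 13.

13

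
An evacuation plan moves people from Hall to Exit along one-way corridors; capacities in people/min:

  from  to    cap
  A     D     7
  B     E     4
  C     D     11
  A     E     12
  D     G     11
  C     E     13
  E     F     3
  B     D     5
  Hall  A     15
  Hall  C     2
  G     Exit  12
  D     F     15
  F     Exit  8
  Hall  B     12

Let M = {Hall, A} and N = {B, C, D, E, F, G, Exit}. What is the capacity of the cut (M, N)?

Edges leaving {Hall, A}: Hall→B (12), Hall→C (2), A→D (7), A→E (12).
Cut capacity = 12 + 2 + 7 + 12 = 33.

33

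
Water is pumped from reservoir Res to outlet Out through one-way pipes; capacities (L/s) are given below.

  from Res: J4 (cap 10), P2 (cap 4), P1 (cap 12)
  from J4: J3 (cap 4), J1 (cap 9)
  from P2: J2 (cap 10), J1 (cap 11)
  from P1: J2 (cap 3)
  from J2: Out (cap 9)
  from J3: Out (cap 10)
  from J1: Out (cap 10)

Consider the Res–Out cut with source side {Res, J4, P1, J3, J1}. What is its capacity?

Edges leaving {Res, J4, P1, J3, J1}: Res→P2 (4), P1→J2 (3), J3→Out (10), J1→Out (10).
Cut capacity = 4 + 3 + 10 + 10 = 27.

27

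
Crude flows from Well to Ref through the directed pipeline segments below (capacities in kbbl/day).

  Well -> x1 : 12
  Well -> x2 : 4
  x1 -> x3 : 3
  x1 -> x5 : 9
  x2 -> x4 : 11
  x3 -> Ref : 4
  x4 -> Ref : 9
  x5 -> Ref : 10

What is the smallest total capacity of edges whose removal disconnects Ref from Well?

Augment Well→x1→x3→Ref: bottleneck 3, flow now 3.
Augment Well→x1→x5→Ref: bottleneck 9, flow now 12.
Augment Well→x2→x4→Ref: bottleneck 4, flow now 16.
No augmenting path remains; maximum flow = 16.
By max-flow min-cut, the minimum cut capacity equals the max flow.
In the residual graph, reachable from Well: {Well}.
Min-cut edges: Well→x1 (12), Well→x2 (4); capacity 12 + 4 = 16.

16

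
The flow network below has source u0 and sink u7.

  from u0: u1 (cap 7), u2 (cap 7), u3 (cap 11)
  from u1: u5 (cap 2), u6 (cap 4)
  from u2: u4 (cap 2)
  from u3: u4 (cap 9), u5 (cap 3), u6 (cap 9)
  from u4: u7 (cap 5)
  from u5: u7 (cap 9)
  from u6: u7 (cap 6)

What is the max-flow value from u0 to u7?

16

Augment u0→u1→u5→u7: bottleneck 2, flow now 2.
Augment u0→u1→u6→u7: bottleneck 4, flow now 6.
Augment u0→u2→u4→u7: bottleneck 2, flow now 8.
Augment u0→u3→u4→u7: bottleneck 3, flow now 11.
Augment u0→u3→u5→u7: bottleneck 3, flow now 14.
Augment u0→u3→u6→u7: bottleneck 2, flow now 16.
No augmenting path remains; maximum flow = 16.
In the residual graph, reachable from u0: {u0, u1, u2, u3, u4, u6}.
Min-cut edges: u1→u5 (2), u3→u5 (3), u4→u7 (5), u6→u7 (6); capacity 2 + 3 + 5 + 6 = 16.
This cut is saturated, so no flow can exceed 16.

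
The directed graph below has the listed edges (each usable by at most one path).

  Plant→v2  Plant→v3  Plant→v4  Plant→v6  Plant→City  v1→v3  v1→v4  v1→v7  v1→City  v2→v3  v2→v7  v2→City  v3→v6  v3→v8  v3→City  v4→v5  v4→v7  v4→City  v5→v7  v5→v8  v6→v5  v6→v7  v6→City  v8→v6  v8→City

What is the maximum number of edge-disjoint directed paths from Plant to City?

5

Assign every edge capacity 1; by Menger, the answer equals the max flow.
Path Plant→City (+1); total 1.
Path Plant→v2→City (+1); total 2.
Path Plant→v3→City (+1); total 3.
Path Plant→v4→City (+1); total 4.
Path Plant→v6→City (+1); total 5.
No residual Plant→City path; max flow = 5.
Certifying cut of size 5: {Plant→City, Plant→v2, Plant→v3, Plant→v4, Plant→v6}.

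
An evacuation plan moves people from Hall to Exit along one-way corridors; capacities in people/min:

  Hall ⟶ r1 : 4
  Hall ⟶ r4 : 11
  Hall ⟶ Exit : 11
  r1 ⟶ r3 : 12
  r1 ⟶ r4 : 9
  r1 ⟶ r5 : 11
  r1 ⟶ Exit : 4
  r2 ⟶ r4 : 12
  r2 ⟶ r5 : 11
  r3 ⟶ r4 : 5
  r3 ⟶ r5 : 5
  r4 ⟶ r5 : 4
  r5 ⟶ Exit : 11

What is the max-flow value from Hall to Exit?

19

Augment Hall→Exit: bottleneck 11, flow now 11.
Augment Hall→r1→Exit: bottleneck 4, flow now 15.
Augment Hall→r4→r5→Exit: bottleneck 4, flow now 19.
No augmenting path remains; maximum flow = 19.
In the residual graph, reachable from Hall: {Hall, r4}.
Min-cut edges: Hall→r1 (4), Hall→Exit (11), r4→r5 (4); capacity 4 + 11 + 4 = 19.
This cut is saturated, so no flow can exceed 19.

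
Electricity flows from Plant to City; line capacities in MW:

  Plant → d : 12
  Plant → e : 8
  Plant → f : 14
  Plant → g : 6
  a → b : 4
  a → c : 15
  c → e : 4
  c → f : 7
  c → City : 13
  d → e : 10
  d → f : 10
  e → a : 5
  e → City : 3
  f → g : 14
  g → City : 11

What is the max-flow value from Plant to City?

Augment Plant→e→City: bottleneck 3, flow now 3.
Augment Plant→g→City: bottleneck 6, flow now 9.
Augment Plant→f→g→City: bottleneck 5, flow now 14.
Augment Plant→e→a→c→City: bottleneck 5, flow now 19.
No augmenting path remains; maximum flow = 19.
In the residual graph, reachable from Plant: {Plant, d, e, f, g}.
Min-cut edges: e→a (5), e→City (3), g→City (11); capacity 5 + 3 + 11 = 19.
This cut is saturated, so no flow can exceed 19.

19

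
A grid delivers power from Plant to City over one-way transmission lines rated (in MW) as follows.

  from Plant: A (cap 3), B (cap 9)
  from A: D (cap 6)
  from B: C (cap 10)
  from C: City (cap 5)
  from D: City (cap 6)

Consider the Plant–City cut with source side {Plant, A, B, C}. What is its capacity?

Edges leaving {Plant, A, B, C}: A→D (6), C→City (5).
Cut capacity = 6 + 5 = 11.

11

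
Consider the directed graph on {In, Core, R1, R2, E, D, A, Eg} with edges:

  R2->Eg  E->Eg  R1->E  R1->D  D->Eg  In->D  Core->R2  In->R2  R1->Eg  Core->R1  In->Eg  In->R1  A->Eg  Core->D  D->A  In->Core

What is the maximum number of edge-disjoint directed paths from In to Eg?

5

Assign every edge capacity 1; by Menger, the answer equals the max flow.
Path In→Eg (+1); total 1.
Path In→R1→Eg (+1); total 2.
Path In→R2→Eg (+1); total 3.
Path In→D→Eg (+1); total 4.
Path In→Core→R1→E→Eg (+1); total 5.
No residual In→Eg path; max flow = 5.
Certifying cut of size 5: {In→Core, In→D, In→Eg, In→R1, In→R2}.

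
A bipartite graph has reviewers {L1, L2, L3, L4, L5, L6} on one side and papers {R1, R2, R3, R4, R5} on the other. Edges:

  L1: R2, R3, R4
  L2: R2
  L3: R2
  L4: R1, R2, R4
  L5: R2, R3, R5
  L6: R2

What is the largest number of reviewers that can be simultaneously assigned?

Unit-capacity flow: source→left, listed edges, right→sink; max matching = max flow.
Augmenting path L1→R2 (+1); matched 1.
Augmenting path L4→R1 (+1); matched 2.
Augmenting path L5→R3 (+1); matched 3.
Augmenting path L2→R2→L1→R4 (+1); matched 4.
No augmenting path remains; maximum matching = 4.
König certificate: {L1, L4, L5, R2} is a vertex cover of size 4 (every listed pair touches it), so no matching can be larger.

4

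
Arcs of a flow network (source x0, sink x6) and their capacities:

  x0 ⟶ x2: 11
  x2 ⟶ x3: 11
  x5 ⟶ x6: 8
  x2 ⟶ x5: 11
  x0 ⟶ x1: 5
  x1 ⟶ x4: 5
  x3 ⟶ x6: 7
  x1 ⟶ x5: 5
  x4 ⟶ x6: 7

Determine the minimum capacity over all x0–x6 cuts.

16

Augment x0→x1→x4→x6: bottleneck 5, flow now 5.
Augment x0→x2→x3→x6: bottleneck 7, flow now 12.
Augment x0→x2→x5→x6: bottleneck 4, flow now 16.
No augmenting path remains; maximum flow = 16.
By max-flow min-cut, the minimum cut capacity equals the max flow.
In the residual graph, reachable from x0: {x0}.
Min-cut edges: x0→x1 (5), x0→x2 (11); capacity 5 + 11 = 16.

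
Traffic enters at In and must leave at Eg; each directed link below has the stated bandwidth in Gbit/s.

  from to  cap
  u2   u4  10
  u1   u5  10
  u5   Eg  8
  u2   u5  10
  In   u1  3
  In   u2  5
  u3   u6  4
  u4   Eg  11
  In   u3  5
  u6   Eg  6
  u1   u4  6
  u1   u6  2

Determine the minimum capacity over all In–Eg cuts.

12

Augment In→u1→u4→Eg: bottleneck 3, flow now 3.
Augment In→u2→u4→Eg: bottleneck 5, flow now 8.
Augment In→u3→u6→Eg: bottleneck 4, flow now 12.
No augmenting path remains; maximum flow = 12.
By max-flow min-cut, the minimum cut capacity equals the max flow.
In the residual graph, reachable from In: {In, u3}.
Min-cut edges: In→u1 (3), In→u2 (5), u3→u6 (4); capacity 3 + 5 + 4 = 12.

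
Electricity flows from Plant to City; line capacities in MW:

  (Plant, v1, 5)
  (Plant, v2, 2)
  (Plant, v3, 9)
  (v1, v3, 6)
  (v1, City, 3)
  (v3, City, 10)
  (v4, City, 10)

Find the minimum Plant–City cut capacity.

Augment Plant→v1→City: bottleneck 3, flow now 3.
Augment Plant→v3→City: bottleneck 9, flow now 12.
Augment Plant→v1→v3→City: bottleneck 1, flow now 13.
No augmenting path remains; maximum flow = 13.
By max-flow min-cut, the minimum cut capacity equals the max flow.
In the residual graph, reachable from Plant: {Plant, v1, v2, v3}.
Min-cut edges: v1→City (3), v3→City (10); capacity 3 + 10 = 13.

13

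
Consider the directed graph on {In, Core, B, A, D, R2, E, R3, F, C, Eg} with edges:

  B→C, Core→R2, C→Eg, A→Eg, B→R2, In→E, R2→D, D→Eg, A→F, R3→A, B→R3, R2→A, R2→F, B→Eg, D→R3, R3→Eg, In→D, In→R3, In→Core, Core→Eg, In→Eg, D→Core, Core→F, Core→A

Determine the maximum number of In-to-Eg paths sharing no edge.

Assign every edge capacity 1; by Menger, the answer equals the max flow.
Path In→Eg (+1); total 1.
Path In→Core→Eg (+1); total 2.
Path In→D→Eg (+1); total 3.
Path In→R3→Eg (+1); total 4.
No residual In→Eg path; max flow = 4.
Certifying cut of size 4: {In→Core, In→D, In→Eg, In→R3}.

4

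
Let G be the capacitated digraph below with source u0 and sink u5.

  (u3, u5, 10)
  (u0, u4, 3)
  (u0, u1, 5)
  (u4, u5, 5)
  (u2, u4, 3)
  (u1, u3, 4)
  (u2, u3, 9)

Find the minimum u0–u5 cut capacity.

Augment u0→u4→u5: bottleneck 3, flow now 3.
Augment u0→u1→u3→u5: bottleneck 4, flow now 7.
No augmenting path remains; maximum flow = 7.
By max-flow min-cut, the minimum cut capacity equals the max flow.
In the residual graph, reachable from u0: {u0, u1}.
Min-cut edges: u0→u4 (3), u1→u3 (4); capacity 3 + 4 = 7.

7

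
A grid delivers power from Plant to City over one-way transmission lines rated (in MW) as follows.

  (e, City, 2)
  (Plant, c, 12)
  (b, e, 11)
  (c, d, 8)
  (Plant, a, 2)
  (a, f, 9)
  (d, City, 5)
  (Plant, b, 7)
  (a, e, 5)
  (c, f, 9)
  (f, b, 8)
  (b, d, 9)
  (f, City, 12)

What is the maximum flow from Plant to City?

18

Augment Plant→a→e→City: bottleneck 2, flow now 2.
Augment Plant→b→d→City: bottleneck 5, flow now 7.
Augment Plant→c→f→City: bottleneck 9, flow now 16.
Augment Plant→b→e→a→f→City: bottleneck 2, flow now 18. (uses reverse residual edge)
No augmenting path remains; maximum flow = 18.
In the residual graph, reachable from Plant: {Plant, b, c, d, e}.
Min-cut edges: Plant→a (2), c→f (9), d→City (5), e→City (2); capacity 2 + 9 + 5 + 2 = 18.
This cut is saturated, so no flow can exceed 18.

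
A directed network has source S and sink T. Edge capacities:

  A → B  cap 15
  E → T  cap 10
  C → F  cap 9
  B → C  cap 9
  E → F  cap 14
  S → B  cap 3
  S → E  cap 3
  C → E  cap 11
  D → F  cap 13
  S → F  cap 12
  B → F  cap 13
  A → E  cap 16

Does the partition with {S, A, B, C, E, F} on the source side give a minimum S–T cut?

Given cut capacity: 10 = 10.
Augment S→E→T: bottleneck 3, flow now 3.
Augment S→B→C→E→T: bottleneck 3, flow now 6.
No augmenting path remains; maximum flow = 6.
In the residual graph, reachable from S: {S, F}.
Min-cut edges: S→B (3), S→E (3); capacity 3 + 3 = 6.
Cut capacity 10 exceeds the max flow 6, so it is not minimum.

No — its capacity is 10, but the minimum cut has capacity 6.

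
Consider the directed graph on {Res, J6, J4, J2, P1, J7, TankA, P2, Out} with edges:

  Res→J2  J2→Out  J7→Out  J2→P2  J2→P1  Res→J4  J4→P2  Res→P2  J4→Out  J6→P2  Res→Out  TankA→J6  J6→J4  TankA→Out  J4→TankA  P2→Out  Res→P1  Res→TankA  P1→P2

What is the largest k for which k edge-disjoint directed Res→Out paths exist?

Assign every edge capacity 1; by Menger, the answer equals the max flow.
Path Res→Out (+1); total 1.
Path Res→J4→Out (+1); total 2.
Path Res→J2→Out (+1); total 3.
Path Res→TankA→Out (+1); total 4.
Path Res→P2→Out (+1); total 5.
No residual Res→Out path; max flow = 5.
Certifying cut of size 5: {P2→Out, Res→J2, Res→J4, Res→Out, Res→TankA}.

5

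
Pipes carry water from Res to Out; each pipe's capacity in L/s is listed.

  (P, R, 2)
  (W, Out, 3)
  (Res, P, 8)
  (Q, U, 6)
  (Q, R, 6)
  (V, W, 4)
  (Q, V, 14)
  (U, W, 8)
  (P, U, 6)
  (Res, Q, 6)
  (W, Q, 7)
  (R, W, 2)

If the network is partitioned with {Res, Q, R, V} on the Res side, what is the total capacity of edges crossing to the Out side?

Edges leaving {Res, Q, R, V}: Res→P (8), Q→U (6), R→W (2), V→W (4).
Cut capacity = 8 + 6 + 2 + 4 = 20.

20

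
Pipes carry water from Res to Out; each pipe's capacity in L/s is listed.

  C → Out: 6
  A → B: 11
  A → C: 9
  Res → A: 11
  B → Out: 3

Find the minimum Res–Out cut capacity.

Augment Res→A→B→Out: bottleneck 3, flow now 3.
Augment Res→A→C→Out: bottleneck 6, flow now 9.
No augmenting path remains; maximum flow = 9.
By max-flow min-cut, the minimum cut capacity equals the max flow.
In the residual graph, reachable from Res: {Res, A, B, C}.
Min-cut edges: B→Out (3), C→Out (6); capacity 3 + 6 = 9.

9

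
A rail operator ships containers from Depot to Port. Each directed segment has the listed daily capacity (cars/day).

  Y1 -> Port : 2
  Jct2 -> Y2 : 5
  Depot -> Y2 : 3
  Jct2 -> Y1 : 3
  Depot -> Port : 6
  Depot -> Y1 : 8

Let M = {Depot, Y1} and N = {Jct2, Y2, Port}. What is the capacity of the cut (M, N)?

Edges leaving {Depot, Y1}: Depot→Y2 (3), Depot→Port (6), Y1→Port (2).
Cut capacity = 3 + 6 + 2 = 11.

11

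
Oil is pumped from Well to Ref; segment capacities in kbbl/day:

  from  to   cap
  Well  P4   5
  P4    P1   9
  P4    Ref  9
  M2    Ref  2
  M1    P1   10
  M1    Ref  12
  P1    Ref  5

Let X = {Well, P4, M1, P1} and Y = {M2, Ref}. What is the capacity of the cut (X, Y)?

26

Edges leaving {Well, P4, M1, P1}: P4→Ref (9), M1→Ref (12), P1→Ref (5).
Cut capacity = 9 + 12 + 5 = 26.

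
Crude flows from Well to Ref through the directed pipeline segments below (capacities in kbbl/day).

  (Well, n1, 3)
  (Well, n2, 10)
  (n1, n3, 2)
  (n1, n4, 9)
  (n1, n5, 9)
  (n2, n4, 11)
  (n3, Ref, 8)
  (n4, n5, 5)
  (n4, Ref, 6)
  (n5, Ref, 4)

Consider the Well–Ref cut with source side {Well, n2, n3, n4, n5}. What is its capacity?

21

Edges leaving {Well, n2, n3, n4, n5}: Well→n1 (3), n3→Ref (8), n4→Ref (6), n5→Ref (4).
Cut capacity = 3 + 8 + 6 + 4 = 21.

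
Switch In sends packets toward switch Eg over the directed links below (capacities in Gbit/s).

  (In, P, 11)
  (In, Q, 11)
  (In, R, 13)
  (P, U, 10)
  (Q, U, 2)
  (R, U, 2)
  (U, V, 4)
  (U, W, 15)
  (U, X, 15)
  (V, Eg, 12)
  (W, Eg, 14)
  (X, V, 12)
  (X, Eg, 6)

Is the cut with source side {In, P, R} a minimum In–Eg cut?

Given cut capacity: 11 + 10 + 2 = 23.
Augment In→P→U→V→Eg: bottleneck 4, flow now 4.
Augment In→P→U→W→Eg: bottleneck 6, flow now 10.
Augment In→Q→U→W→Eg: bottleneck 2, flow now 12.
Augment In→R→U→W→Eg: bottleneck 2, flow now 14.
No augmenting path remains; maximum flow = 14.
In the residual graph, reachable from In: {In, P, Q, R}.
Min-cut edges: P→U (10), Q→U (2), R→U (2); capacity 10 + 2 + 2 = 14.
Cut capacity 23 exceeds the max flow 14, so it is not minimum.

No — its capacity is 23, but the minimum cut has capacity 14.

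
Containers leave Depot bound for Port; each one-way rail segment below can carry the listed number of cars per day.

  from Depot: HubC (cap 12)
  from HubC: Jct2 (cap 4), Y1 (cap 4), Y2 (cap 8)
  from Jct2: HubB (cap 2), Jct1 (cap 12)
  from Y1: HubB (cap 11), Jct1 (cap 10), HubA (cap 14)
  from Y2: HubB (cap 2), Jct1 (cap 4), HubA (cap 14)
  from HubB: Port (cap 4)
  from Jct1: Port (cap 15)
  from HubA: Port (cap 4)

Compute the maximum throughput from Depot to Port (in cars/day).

12

Augment Depot→HubC→Jct2→HubB→Port: bottleneck 2, flow now 2.
Augment Depot→HubC→Jct2→Jct1→Port: bottleneck 2, flow now 4.
Augment Depot→HubC→Y1→HubB→Port: bottleneck 2, flow now 6.
Augment Depot→HubC→Y1→Jct1→Port: bottleneck 2, flow now 8.
Augment Depot→HubC→Y2→Jct1→Port: bottleneck 4, flow now 12.
No augmenting path remains; maximum flow = 12.
In the residual graph, reachable from Depot: {Depot}.
Min-cut edges: Depot→HubC (12); capacity 12 = 12.
This cut is saturated, so no flow can exceed 12.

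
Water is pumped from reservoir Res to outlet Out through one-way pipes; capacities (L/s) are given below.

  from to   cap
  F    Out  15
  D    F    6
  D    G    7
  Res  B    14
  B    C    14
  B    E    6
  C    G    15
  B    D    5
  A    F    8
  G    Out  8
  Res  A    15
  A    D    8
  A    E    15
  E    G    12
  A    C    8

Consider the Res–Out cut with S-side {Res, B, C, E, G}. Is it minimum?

No — its capacity is 28, but the minimum cut has capacity 22.

Given cut capacity: 15 + 5 + 8 = 28.
Augment Res→A→F→Out: bottleneck 8, flow now 8.
Augment Res→A→C→G→Out: bottleneck 7, flow now 15.
Augment Res→B→C→G→Out: bottleneck 1, flow now 16.
Augment Res→B→D→F→Out: bottleneck 5, flow now 21.
Augment Res→B→C→A→D→F→Out: bottleneck 1, flow now 22. (uses reverse residual edge)
No augmenting path remains; maximum flow = 22.
In the residual graph, reachable from Res: {Res, A, B, C, D, E, G}.
Min-cut edges: A→F (8), D→F (6), G→Out (8); capacity 8 + 6 + 8 = 22.
Cut capacity 28 exceeds the max flow 22, so it is not minimum.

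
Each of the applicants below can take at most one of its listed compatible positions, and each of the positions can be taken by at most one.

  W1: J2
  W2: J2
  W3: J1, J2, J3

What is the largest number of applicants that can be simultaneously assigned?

2

Unit-capacity flow: source→left, listed edges, right→sink; max matching = max flow.
Augmenting path W1→J2 (+1); matched 1.
Augmenting path W3→J1 (+1); matched 2.
No augmenting path remains; maximum matching = 2.
König certificate: {W3, J2} is a vertex cover of size 2 (every listed pair touches it), so no matching can be larger.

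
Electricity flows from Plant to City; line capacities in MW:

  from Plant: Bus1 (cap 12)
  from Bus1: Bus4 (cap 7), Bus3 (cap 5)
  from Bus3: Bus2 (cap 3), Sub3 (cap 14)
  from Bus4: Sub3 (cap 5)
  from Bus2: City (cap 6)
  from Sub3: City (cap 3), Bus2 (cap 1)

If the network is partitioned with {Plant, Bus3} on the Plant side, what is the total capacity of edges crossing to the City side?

Edges leaving {Plant, Bus3}: Plant→Bus1 (12), Bus3→Bus2 (3), Bus3→Sub3 (14).
Cut capacity = 12 + 3 + 14 = 29.

29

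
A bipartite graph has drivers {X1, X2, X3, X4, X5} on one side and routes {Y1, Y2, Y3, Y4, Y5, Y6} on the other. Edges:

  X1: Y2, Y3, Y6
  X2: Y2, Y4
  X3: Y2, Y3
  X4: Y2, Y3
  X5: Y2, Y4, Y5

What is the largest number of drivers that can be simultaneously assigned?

Unit-capacity flow: source→left, listed edges, right→sink; max matching = max flow.
Augmenting path X1→Y2 (+1); matched 1.
Augmenting path X2→Y4 (+1); matched 2.
Augmenting path X3→Y3 (+1); matched 3.
Augmenting path X5→Y5 (+1); matched 4.
Augmenting path X4→Y2→X1→Y6 (+1); matched 5.
No augmenting path remains; maximum matching = 5.
König certificate: {X1, X2, X3, X4, X5} is a vertex cover of size 5 (every listed pair touches it), so no matching can be larger.

5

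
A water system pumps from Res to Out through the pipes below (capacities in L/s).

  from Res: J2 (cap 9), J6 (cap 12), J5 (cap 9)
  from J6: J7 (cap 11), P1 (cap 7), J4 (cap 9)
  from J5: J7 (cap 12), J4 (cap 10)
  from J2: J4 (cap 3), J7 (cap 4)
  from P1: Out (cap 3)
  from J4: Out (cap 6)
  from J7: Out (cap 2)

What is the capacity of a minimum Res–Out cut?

Augment Res→J6→P1→Out: bottleneck 3, flow now 3.
Augment Res→J6→J4→Out: bottleneck 6, flow now 9.
Augment Res→J6→J7→Out: bottleneck 2, flow now 11.
No augmenting path remains; maximum flow = 11.
By max-flow min-cut, the minimum cut capacity equals the max flow.
In the residual graph, reachable from Res: {Res, J6, J5, J2, P1, J4, J7}.
Min-cut edges: P1→Out (3), J4→Out (6), J7→Out (2); capacity 3 + 6 + 2 = 11.

11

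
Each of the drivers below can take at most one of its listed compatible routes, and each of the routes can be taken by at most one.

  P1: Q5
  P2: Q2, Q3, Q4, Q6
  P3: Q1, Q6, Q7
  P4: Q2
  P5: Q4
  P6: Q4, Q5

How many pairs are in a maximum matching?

Unit-capacity flow: source→left, listed edges, right→sink; max matching = max flow.
Augmenting path P1→Q5 (+1); matched 1.
Augmenting path P2→Q2 (+1); matched 2.
Augmenting path P3→Q1 (+1); matched 3.
Augmenting path P5→Q4 (+1); matched 4.
Augmenting path P4→Q2→P2→Q3 (+1); matched 5.
No augmenting path remains; maximum matching = 5.
König certificate: {P2, P3, P4, Q4, Q5} is a vertex cover of size 5 (every listed pair touches it), so no matching can be larger.

5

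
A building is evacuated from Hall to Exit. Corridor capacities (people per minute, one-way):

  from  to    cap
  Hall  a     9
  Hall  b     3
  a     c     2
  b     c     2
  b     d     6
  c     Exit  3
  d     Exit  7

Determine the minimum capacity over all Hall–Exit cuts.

5

Augment Hall→a→c→Exit: bottleneck 2, flow now 2.
Augment Hall→b→c→Exit: bottleneck 1, flow now 3.
Augment Hall→b→d→Exit: bottleneck 2, flow now 5.
No augmenting path remains; maximum flow = 5.
By max-flow min-cut, the minimum cut capacity equals the max flow.
In the residual graph, reachable from Hall: {Hall, a}.
Min-cut edges: Hall→b (3), a→c (2); capacity 3 + 2 = 5.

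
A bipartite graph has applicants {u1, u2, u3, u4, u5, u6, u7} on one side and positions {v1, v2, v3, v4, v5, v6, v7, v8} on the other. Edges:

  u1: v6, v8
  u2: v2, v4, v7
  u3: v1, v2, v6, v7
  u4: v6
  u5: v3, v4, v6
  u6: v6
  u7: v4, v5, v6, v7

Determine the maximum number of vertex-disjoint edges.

Unit-capacity flow: source→left, listed edges, right→sink; max matching = max flow.
Augmenting path u1→v6 (+1); matched 1.
Augmenting path u2→v2 (+1); matched 2.
Augmenting path u3→v1 (+1); matched 3.
Augmenting path u5→v3 (+1); matched 4.
Augmenting path u7→v4 (+1); matched 5.
Augmenting path u4→v6→u1→v8 (+1); matched 6.
No augmenting path remains; maximum matching = 6.
König certificate: {u1, u2, u3, u5, u7, v6} is a vertex cover of size 6 (every listed pair touches it), so no matching can be larger.

6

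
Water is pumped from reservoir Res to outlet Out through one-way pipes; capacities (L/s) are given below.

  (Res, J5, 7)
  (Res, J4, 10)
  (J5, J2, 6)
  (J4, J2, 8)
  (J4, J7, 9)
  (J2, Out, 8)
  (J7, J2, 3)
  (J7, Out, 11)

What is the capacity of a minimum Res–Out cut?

Augment Res→J5→J2→Out: bottleneck 6, flow now 6.
Augment Res→J4→J2→Out: bottleneck 2, flow now 8.
Augment Res→J4→J7→Out: bottleneck 8, flow now 16.
No augmenting path remains; maximum flow = 16.
By max-flow min-cut, the minimum cut capacity equals the max flow.
In the residual graph, reachable from Res: {Res, J5}.
Min-cut edges: Res→J4 (10), J5→J2 (6); capacity 10 + 6 = 16.

16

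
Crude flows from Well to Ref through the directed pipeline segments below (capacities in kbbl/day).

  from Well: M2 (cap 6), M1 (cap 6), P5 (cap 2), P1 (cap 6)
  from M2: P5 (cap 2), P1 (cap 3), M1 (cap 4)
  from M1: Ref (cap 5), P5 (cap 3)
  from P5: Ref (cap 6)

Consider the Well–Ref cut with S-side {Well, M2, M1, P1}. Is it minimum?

Given cut capacity: 2 + 2 + 3 + 5 = 12.
Augment Well→M1→Ref: bottleneck 5, flow now 5.
Augment Well→P5→Ref: bottleneck 2, flow now 7.
Augment Well→M2→P5→Ref: bottleneck 2, flow now 9.
Augment Well→M1→P5→Ref: bottleneck 1, flow now 10.
Augment Well→M2→M1→P5→Ref: bottleneck 1, flow now 11.
No augmenting path remains; maximum flow = 11.
In the residual graph, reachable from Well: {Well, M2, M1, P1, P5}.
Min-cut edges: M1→Ref (5), P5→Ref (6); capacity 5 + 6 = 11.
Cut capacity 12 exceeds the max flow 11, so it is not minimum.

No — its capacity is 12, but the minimum cut has capacity 11.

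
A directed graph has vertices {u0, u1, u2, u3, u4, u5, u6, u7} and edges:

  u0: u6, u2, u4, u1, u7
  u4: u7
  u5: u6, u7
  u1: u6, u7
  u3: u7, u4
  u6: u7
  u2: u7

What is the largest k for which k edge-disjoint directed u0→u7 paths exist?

5

Assign every edge capacity 1; by Menger, the answer equals the max flow.
Path u0→u7 (+1); total 1.
Path u0→u1→u7 (+1); total 2.
Path u0→u2→u7 (+1); total 3.
Path u0→u4→u7 (+1); total 4.
Path u0→u6→u7 (+1); total 5.
No residual u0→u7 path; max flow = 5.
Certifying cut of size 5: {u0→u1, u0→u2, u0→u4, u0→u6, u0→u7}.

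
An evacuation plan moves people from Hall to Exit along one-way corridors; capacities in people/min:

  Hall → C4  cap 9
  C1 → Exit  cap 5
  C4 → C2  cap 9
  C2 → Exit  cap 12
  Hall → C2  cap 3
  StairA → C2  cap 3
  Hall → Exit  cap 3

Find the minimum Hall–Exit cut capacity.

Augment Hall→Exit: bottleneck 3, flow now 3.
Augment Hall→C2→Exit: bottleneck 3, flow now 6.
Augment Hall→C4→C2→Exit: bottleneck 9, flow now 15.
No augmenting path remains; maximum flow = 15.
By max-flow min-cut, the minimum cut capacity equals the max flow.
In the residual graph, reachable from Hall: {Hall}.
Min-cut edges: Hall→C4 (9), Hall→C2 (3), Hall→Exit (3); capacity 9 + 3 + 3 = 15.

15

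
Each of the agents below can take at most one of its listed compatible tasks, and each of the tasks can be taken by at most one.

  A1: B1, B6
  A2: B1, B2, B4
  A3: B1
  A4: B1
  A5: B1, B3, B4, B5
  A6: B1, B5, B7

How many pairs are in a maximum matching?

Unit-capacity flow: source→left, listed edges, right→sink; max matching = max flow.
Augmenting path A1→B1 (+1); matched 1.
Augmenting path A2→B2 (+1); matched 2.
Augmenting path A5→B3 (+1); matched 3.
Augmenting path A6→B5 (+1); matched 4.
Augmenting path A3→B1→A1→B6 (+1); matched 5.
No augmenting path remains; maximum matching = 5.
König certificate: {A1, A2, A5, A6, B1} is a vertex cover of size 5 (every listed pair touches it), so no matching can be larger.

5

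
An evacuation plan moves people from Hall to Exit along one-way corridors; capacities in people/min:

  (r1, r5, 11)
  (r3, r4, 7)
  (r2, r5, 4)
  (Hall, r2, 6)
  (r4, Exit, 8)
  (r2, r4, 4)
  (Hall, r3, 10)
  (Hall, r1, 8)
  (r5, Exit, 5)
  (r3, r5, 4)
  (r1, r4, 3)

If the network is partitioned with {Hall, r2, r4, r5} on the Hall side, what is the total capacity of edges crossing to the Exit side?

31

Edges leaving {Hall, r2, r4, r5}: Hall→r1 (8), Hall→r3 (10), r4→Exit (8), r5→Exit (5).
Cut capacity = 8 + 10 + 8 + 5 = 31.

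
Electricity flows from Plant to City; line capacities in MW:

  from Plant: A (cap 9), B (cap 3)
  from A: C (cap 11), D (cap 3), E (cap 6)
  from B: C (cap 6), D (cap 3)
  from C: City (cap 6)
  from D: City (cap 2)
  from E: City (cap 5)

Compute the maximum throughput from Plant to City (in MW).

12

Augment Plant→A→C→City: bottleneck 6, flow now 6.
Augment Plant→A→D→City: bottleneck 2, flow now 8.
Augment Plant→A→E→City: bottleneck 1, flow now 9.
Augment Plant→B→C→A→E→City: bottleneck 3, flow now 12. (uses reverse residual edge)
No augmenting path remains; maximum flow = 12.
In the residual graph, reachable from Plant: {Plant}.
Min-cut edges: Plant→A (9), Plant→B (3); capacity 9 + 3 = 12.
This cut is saturated, so no flow can exceed 12.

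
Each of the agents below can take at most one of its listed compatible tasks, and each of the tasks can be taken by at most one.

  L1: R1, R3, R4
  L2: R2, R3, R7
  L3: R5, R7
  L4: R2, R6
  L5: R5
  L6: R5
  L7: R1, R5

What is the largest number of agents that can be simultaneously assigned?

6

Unit-capacity flow: source→left, listed edges, right→sink; max matching = max flow.
Augmenting path L1→R1 (+1); matched 1.
Augmenting path L2→R2 (+1); matched 2.
Augmenting path L3→R5 (+1); matched 3.
Augmenting path L4→R6 (+1); matched 4.
Augmenting path L5→R5→L3→R7 (+1); matched 5.
Augmenting path L7→R1→L1→R3 (+1); matched 6.
No augmenting path remains; maximum matching = 6.
König certificate: {L1, L2, L3, L4, L7, R5} is a vertex cover of size 6 (every listed pair touches it), so no matching can be larger.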